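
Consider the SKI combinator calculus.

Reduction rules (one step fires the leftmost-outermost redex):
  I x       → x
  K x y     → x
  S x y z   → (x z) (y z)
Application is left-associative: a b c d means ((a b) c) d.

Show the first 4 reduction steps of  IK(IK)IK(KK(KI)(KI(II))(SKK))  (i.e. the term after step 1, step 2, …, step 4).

  start: IK(IK)IK(KK(KI)(KI(II))(SKK))
  [1] K(IK)IK(KK(KI)(KI(II))(SKK))
  [2] IKK(KK(KI)(KI(II))(SKK))
  [3] KK(KK(KI)(KI(II))(SKK))
  [4] K

Answer: after 4 steps: K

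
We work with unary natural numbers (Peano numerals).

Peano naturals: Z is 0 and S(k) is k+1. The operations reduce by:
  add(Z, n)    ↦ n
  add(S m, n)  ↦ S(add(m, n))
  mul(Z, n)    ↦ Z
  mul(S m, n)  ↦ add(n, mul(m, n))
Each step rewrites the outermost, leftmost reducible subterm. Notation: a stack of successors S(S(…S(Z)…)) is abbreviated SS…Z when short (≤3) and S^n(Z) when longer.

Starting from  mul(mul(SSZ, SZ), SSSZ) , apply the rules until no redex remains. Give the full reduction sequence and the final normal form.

  start: mul(mul(SSZ, SZ), SSSZ)
  step 1: mul(add(SZ, mul(SZ, SZ)), SSSZ)
  step 2: mul(S(add(Z, mul(SZ, SZ))), SSSZ)
  step 3: add(SSSZ, mul(add(Z, mul(SZ, SZ)), SSSZ))
  step 4: S(add(SSZ, mul(add(Z, mul(SZ, SZ)), SSSZ)))
  step 5: S(S(add(SZ, mul(add(Z, mul(SZ, SZ)), SSSZ))))
  step 6: S(S(S(add(Z, mul(add(Z, mul(SZ, SZ)), SSSZ)))))
  step 7: S(S(S(mul(add(Z, mul(SZ, SZ)), SSSZ))))
  step 8: S(S(S(mul(mul(SZ, SZ), SSSZ))))
  step 9: S(S(S(mul(add(SZ, mul(Z, SZ)), SSSZ))))
  step 10: S(S(S(mul(S(add(Z, mul(Z, SZ))), SSSZ))))
  step 11: S(S(S(add(SSSZ, mul(add(Z, mul(Z, SZ)), SSSZ)))))
  step 12: S(S(S(S(add(SSZ, mul(add(Z, mul(Z, SZ)), SSSZ))))))
  step 13: S(S(S(S(S(add(SZ, mul(add(Z, mul(Z, SZ)), SSSZ)))))))
  step 14: S(S(S(S(S(S(add(Z, mul(add(Z, mul(Z, SZ)), SSSZ))))))))
  step 15: S(S(S(S(S(S(mul(add(Z, mul(Z, SZ)), SSSZ)))))))
  step 16: S(S(S(S(S(S(mul(mul(Z, SZ), SSSZ)))))))
  step 17: S(S(S(S(S(S(mul(Z, SSSZ)))))))
  step 18: S^6(Z)

Answer: normal form = S^6(Z)  (in 18 steps)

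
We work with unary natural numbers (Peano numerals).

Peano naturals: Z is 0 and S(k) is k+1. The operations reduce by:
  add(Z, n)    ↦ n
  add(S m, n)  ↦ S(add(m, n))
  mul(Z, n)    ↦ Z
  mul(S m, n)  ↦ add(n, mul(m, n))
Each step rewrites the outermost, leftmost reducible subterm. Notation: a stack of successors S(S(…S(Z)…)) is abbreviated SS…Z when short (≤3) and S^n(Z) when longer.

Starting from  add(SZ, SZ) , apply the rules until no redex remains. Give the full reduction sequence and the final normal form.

Answer: normal form = SSZ  (in 2 steps)

Working:
  start: add(SZ, SZ)
  →1  S(add(Z, SZ))
  →2  SSZ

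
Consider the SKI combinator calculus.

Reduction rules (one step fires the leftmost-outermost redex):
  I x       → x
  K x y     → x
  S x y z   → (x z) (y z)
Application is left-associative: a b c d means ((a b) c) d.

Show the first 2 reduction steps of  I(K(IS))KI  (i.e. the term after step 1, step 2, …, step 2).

  start: I(K(IS))KI
  →1  K(IS)KI
  →2  ISI

Answer: after 2 steps: ISI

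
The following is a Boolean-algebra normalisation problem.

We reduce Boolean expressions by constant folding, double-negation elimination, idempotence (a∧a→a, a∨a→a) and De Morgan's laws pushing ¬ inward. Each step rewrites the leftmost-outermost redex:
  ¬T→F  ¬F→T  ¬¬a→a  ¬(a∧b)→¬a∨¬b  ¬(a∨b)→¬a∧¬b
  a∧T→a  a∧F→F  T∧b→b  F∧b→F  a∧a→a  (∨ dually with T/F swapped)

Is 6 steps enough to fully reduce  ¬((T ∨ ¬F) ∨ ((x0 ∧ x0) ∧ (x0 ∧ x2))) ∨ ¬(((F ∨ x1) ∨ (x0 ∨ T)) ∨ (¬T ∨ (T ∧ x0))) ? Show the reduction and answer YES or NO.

  start: ¬((T ∨ ¬F) ∨ ((x0 ∧ x0) ∧ (x0 ∧ x2))) ∨ ¬(((F ∨ x1) ∨ (x0 ∨ T)) ∨ (¬T ∨ (T ∧ x0)))
  →1  (¬(T ∨ ¬F) ∧ ¬((x0 ∧ x0) ∧ (x0 ∧ x2))) ∨ ¬(((F ∨ x1) ∨ (x0 ∨ T)) ∨ (¬T ∨ (T ∧ x0)))
  →2  ((¬T ∧ ¬¬F) ∧ ¬((x0 ∧ x0) ∧ (x0 ∧ x2))) ∨ ¬(((F ∨ x1) ∨ (x0 ∨ T)) ∨ (¬T ∨ (T ∧ x0)))
  →3  ((F ∧ ¬¬F) ∧ ¬((x0 ∧ x0) ∧ (x0 ∧ x2))) ∨ ¬(((F ∨ x1) ∨ (x0 ∨ T)) ∨ (¬T ∨ (T ∧ x0)))
  →4  (F ∧ ¬((x0 ∧ x0) ∧ (x0 ∧ x2))) ∨ ¬(((F ∨ x1) ∨ (x0 ∨ T)) ∨ (¬T ∨ (T ∧ x0)))
  →5  F ∨ ¬(((F ∨ x1) ∨ (x0 ∨ T)) ∨ (¬T ∨ (T ∧ x0)))
  →6  ¬(((F ∨ x1) ∨ (x0 ∨ T)) ∨ (¬T ∨ (T ∧ x0)))

Answer: NO — after 6 steps the term is ¬(((F ∨ x1) ∨ (x0 ∨ T)) ∨ (¬T ∨ (T ∧ x0))), not yet normal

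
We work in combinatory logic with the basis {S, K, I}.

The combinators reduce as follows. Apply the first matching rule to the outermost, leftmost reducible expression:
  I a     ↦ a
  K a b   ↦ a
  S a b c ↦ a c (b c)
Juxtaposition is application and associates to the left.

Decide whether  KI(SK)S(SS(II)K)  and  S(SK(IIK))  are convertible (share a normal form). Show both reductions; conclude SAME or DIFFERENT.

Term A:
  start: KI(SK)S(SS(II)K)
  step 1: IS(SS(II)K)
  step 2: S(SS(II)K)
  step 3: S(SK(IIK))
  step 4: S(SK(IK))
  step 5: S(SKK)

Term B:
  start: S(SK(IIK))
  step 1: S(SK(IK))
  step 2: S(SKK)

Answer: SAME — A ⇓ S(SKK), B ⇓ S(SKK)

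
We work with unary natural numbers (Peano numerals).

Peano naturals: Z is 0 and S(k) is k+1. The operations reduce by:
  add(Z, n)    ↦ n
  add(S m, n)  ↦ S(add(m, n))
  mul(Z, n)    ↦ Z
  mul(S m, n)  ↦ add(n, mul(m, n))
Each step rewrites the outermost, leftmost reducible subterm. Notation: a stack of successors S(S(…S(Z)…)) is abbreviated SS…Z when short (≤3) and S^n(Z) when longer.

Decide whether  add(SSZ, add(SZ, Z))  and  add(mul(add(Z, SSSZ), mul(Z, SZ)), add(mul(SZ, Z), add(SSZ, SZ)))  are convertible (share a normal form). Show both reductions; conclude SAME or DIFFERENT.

Answer: SAME — A ⇓ SSSZ, B ⇓ SSSZ

Reduction:
Term A:
  start: add(SSZ, add(SZ, Z))
  [1] S(add(SZ, add(SZ, Z)))
  [2] S(S(add(Z, add(SZ, Z))))
  [3] S(S(add(SZ, Z)))
  [4] S(S(S(add(Z, Z))))
  [5] SSSZ

Term B:
  start: add(mul(add(Z, SSSZ), mul(Z, SZ)), add(mul(SZ, Z), add(SSZ, SZ)))
  [1] add(mul(SSSZ, mul(Z, SZ)), add(mul(SZ, Z), add(SSZ, SZ)))
  [2] add(add(mul(Z, SZ), mul(SSZ, mul(Z, SZ))), add(mul(SZ, Z), add(SSZ, SZ)))
  [3] add(add(Z, mul(SSZ, mul(Z, SZ))), add(mul(SZ, Z), add(SSZ, SZ)))
  [4] add(mul(SSZ, mul(Z, SZ)), add(mul(SZ, Z), add(SSZ, SZ)))
  [5] add(add(mul(Z, SZ), mul(SZ, mul(Z, SZ))), add(mul(SZ, Z), add(SSZ, SZ)))
  [6] add(add(Z, mul(SZ, mul(Z, SZ))), add(mul(SZ, Z), add(SSZ, SZ)))
  [7] add(mul(SZ, mul(Z, SZ)), add(mul(SZ, Z), add(SSZ, SZ)))
  [8] add(add(mul(Z, SZ), mul(Z, mul(Z, SZ))), add(mul(SZ, Z), add(SSZ, SZ)))
  [9] add(add(Z, mul(Z, mul(Z, SZ))), add(mul(SZ, Z), add(SSZ, SZ)))
  [10] add(mul(Z, mul(Z, SZ)), add(mul(SZ, Z), add(SSZ, SZ)))
  [11] add(Z, add(mul(SZ, Z), add(SSZ, SZ)))
  [12] add(mul(SZ, Z), add(SSZ, SZ))
  [13] add(add(Z, mul(Z, Z)), add(SSZ, SZ))
  [14] add(mul(Z, Z), add(SSZ, SZ))
  [15] add(Z, add(SSZ, SZ))
  [16] add(SSZ, SZ)
  [17] S(add(SZ, SZ))
  [18] S(S(add(Z, SZ)))
  [19] SSSZ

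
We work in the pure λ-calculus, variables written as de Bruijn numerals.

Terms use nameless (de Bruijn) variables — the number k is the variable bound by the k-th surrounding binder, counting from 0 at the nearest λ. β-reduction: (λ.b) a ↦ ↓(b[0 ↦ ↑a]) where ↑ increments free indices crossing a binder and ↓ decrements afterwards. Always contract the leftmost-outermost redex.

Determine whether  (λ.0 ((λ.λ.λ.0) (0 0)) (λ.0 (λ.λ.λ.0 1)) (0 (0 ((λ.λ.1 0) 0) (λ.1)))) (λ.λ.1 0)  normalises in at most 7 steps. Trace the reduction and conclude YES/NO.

  start: (λ.0 ((λ.λ.λ.0) (0 0)) (λ.0 (λ.λ.λ.0 1)) (0 (0 ((λ.λ.1 0) 0) (λ.1)))) (λ.λ.1 0)
  [1] (λ.λ.1 0) ((λ.λ.λ.0) ((λ.λ.1 0) (λ.λ.1 0))) (λ.0 (λ.λ.λ.0 1)) ((λ.λ.1 0) ((λ.λ.1 0) ((λ.λ.1 0) (λ.λ.1 0)) (λ.λ.λ.1 0)))
  [2] (λ.(λ.λ.λ.0) ((λ.λ.1 0) (λ.λ.1 0)) 0) (λ.0 (λ.λ.λ.0 1)) ((λ.λ.1 0) ((λ.λ.1 0) ((λ.λ.1 0) (λ.λ.1 0)) (λ.λ.λ.1 0)))
  [3] (λ.λ.λ.0) ((λ.λ.1 0) (λ.λ.1 0)) (λ.0 (λ.λ.λ.0 1)) ((λ.λ.1 0) ((λ.λ.1 0) ((λ.λ.1 0) (λ.λ.1 0)) (λ.λ.λ.1 0)))
  [4] (λ.λ.0) (λ.0 (λ.λ.λ.0 1)) ((λ.λ.1 0) ((λ.λ.1 0) ((λ.λ.1 0) (λ.λ.1 0)) (λ.λ.λ.1 0)))
  [5] (λ.0) ((λ.λ.1 0) ((λ.λ.1 0) ((λ.λ.1 0) (λ.λ.1 0)) (λ.λ.λ.1 0)))
  [6] (λ.λ.1 0) ((λ.λ.1 0) ((λ.λ.1 0) (λ.λ.1 0)) (λ.λ.λ.1 0))
  [7] λ.(λ.λ.1 0) ((λ.λ.1 0) (λ.λ.1 0)) (λ.λ.λ.1 0) 0

Answer: NO — after 7 steps the term is λ.(λ.λ.1 0) ((λ.λ.1 0) (λ.λ.1 0)) (λ.λ.λ.1 0) 0, not yet normal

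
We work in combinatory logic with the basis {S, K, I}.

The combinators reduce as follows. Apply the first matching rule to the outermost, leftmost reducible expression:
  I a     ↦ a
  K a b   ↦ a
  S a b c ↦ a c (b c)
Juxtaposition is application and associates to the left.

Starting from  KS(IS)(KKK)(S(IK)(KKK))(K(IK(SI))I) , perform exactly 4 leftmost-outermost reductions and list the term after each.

Answer: after 4 steps: K(IK(SI))I

Derivation:
  start: KS(IS)(KKK)(S(IK)(KKK))(K(IK(SI))I)
  [1] S(KKK)(S(IK)(KKK))(K(IK(SI))I)
  [2] KKK(K(IK(SI))I)(S(IK)(KKK)(K(IK(SI))I))
  [3] K(K(IK(SI))I)(S(IK)(KKK)(K(IK(SI))I))
  [4] K(IK(SI))I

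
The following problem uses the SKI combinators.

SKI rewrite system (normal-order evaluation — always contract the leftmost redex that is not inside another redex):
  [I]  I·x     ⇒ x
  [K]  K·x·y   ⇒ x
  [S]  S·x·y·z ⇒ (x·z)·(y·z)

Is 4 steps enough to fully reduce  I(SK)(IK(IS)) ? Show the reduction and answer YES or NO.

Answer: YES — reaches normal form SK(KS) in 3 ≤ 4 steps

Working:
  start: I(SK)(IK(IS))
  →1  SK(IK(IS))
  →2  SK(K(IS))
  →3  SK(KS)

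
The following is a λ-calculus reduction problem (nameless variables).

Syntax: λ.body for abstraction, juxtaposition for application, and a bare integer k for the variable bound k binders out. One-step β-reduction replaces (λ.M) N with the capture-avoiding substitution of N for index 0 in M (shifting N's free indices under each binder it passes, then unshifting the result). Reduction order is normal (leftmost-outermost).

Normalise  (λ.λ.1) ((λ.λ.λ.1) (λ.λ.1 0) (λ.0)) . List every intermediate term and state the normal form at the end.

Answer: normal form = λ.λ.λ.0  (in 3 steps)

Reduction:
  start: (λ.λ.1) ((λ.λ.λ.1) (λ.λ.1 0) (λ.0))
  step 1: λ.(λ.λ.λ.1) (λ.λ.1 0) (λ.0)
  step 2: λ.(λ.λ.1) (λ.0)
  step 3: λ.λ.λ.0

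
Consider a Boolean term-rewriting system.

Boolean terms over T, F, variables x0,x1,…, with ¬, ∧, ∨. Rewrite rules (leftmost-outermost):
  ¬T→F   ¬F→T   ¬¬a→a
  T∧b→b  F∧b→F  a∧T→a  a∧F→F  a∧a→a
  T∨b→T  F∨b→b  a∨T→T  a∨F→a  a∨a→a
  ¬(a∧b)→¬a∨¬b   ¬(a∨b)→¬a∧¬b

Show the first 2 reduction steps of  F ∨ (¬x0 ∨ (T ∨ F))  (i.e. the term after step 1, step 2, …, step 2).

  start: F ∨ (¬x0 ∨ (T ∨ F))
  →1  ¬x0 ∨ (T ∨ F)
  →2  ¬x0 ∨ T

Answer: after 2 steps: ¬x0 ∨ T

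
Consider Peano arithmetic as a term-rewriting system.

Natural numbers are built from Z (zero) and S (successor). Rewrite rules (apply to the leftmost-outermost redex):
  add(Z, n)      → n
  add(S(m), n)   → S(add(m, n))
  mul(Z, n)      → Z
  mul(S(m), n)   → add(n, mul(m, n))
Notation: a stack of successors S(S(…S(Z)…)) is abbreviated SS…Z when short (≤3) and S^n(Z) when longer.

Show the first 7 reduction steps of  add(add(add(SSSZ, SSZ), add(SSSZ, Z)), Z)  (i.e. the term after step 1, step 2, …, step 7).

Answer: after 7 steps: S(S(add(add(S(add(Z, SSZ)), add(SSSZ, Z)), Z)))

Derivation:
  start: add(add(add(SSSZ, SSZ), add(SSSZ, Z)), Z)
  →1  add(add(S(add(SSZ, SSZ)), add(SSSZ, Z)), Z)
  →2  add(S(add(add(SSZ, SSZ), add(SSSZ, Z))), Z)
  →3  S(add(add(add(SSZ, SSZ), add(SSSZ, Z)), Z))
  →4  S(add(add(S(add(SZ, SSZ)), add(SSSZ, Z)), Z))
  →5  S(add(S(add(add(SZ, SSZ), add(SSSZ, Z))), Z))
  →6  S(S(add(add(add(SZ, SSZ), add(SSSZ, Z)), Z)))
  →7  S(S(add(add(S(add(Z, SSZ)), add(SSSZ, Z)), Z)))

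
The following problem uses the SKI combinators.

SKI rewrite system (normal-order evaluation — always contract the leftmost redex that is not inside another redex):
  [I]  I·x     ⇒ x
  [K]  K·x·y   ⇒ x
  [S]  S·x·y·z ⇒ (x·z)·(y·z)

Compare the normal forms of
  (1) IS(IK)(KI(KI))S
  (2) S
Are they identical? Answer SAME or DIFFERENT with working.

Answer: SAME — A ⇓ S, B ⇓ S

Reduction:
Term A:
  start: IS(IK)(KI(KI))S
  step 1: S(IK)(KI(KI))S
  step 2: IKS(KI(KI)S)
  step 3: KS(KI(KI)S)
  step 4: S

Term B:
  start: S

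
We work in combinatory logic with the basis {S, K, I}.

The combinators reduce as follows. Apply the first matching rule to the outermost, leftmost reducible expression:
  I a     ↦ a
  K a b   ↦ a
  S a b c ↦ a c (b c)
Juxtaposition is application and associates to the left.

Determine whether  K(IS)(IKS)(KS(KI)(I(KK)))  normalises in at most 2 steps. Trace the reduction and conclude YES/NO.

Answer: NO — after 2 steps the term is S(KS(KI)(I(KK))), not yet normal

Working:
  start: K(IS)(IKS)(KS(KI)(I(KK)))
  →1  IS(KS(KI)(I(KK)))
  →2  S(KS(KI)(I(KK)))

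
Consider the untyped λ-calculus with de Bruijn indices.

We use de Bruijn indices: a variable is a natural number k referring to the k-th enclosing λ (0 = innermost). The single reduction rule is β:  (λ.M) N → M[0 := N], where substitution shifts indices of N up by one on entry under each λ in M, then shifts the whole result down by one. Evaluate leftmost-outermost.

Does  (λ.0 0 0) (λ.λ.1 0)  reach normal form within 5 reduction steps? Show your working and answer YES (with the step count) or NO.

  start: (λ.0 0 0) (λ.λ.1 0)
  →1  (λ.λ.1 0) (λ.λ.1 0) (λ.λ.1 0)
  →2  (λ.(λ.λ.1 0) 0) (λ.λ.1 0)
  →3  (λ.λ.1 0) (λ.λ.1 0)
  →4  λ.(λ.λ.1 0) 0
  →5  λ.λ.1 0

Answer: YES — reaches normal form λ.λ.1 0 in 5 ≤ 5 steps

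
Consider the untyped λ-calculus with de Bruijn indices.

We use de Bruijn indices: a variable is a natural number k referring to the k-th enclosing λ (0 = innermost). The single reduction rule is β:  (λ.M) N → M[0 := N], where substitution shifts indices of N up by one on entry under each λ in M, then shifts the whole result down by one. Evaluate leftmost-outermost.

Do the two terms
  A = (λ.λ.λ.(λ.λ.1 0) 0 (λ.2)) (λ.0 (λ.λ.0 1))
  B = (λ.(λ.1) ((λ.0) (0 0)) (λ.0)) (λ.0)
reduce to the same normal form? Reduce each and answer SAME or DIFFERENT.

Term A:
  start: (λ.λ.λ.(λ.λ.1 0) 0 (λ.2)) (λ.0 (λ.λ.0 1))
  →1  λ.λ.(λ.λ.1 0) 0 (λ.2)
  →2  λ.λ.(λ.1 0) (λ.2)
  →3  λ.λ.0 (λ.2)

Term B:
  start: (λ.(λ.1) ((λ.0) (0 0)) (λ.0)) (λ.0)
  →1  (λ.λ.0) ((λ.0) ((λ.0) (λ.0))) (λ.0)
  →2  (λ.0) (λ.0)
  →3  λ.0

Answer: DIFFERENT — A ⇓ λ.λ.0 (λ.2), B ⇓ λ.0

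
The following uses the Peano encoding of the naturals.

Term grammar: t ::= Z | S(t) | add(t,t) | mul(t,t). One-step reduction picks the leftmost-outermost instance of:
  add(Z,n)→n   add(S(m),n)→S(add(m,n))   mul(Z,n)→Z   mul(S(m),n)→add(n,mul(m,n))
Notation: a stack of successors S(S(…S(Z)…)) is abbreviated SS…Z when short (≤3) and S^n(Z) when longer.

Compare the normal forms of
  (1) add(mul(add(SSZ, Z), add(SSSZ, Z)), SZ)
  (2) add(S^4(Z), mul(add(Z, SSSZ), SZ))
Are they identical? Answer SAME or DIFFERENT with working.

Answer: SAME — A ⇓ S^7(Z), B ⇓ S^7(Z)

Working:
Term A:
  start: add(mul(add(SSZ, Z), add(SSSZ, Z)), SZ)
  [1] add(mul(S(add(SZ, Z)), add(SSSZ, Z)), SZ)
  [2] add(add(add(SSSZ, Z), mul(add(SZ, Z), add(SSSZ, Z))), SZ)
  [3] add(add(S(add(SSZ, Z)), mul(add(SZ, Z), add(SSSZ, Z))), SZ)
  [4] add(S(add(add(SSZ, Z), mul(add(SZ, Z), add(SSSZ, Z)))), SZ)
  [5] S(add(add(add(SSZ, Z), mul(add(SZ, Z), add(SSSZ, Z))), SZ))
  [6] S(add(add(S(add(SZ, Z)), mul(add(SZ, Z), add(SSSZ, Z))), SZ))
  [7] S(add(S(add(add(SZ, Z), mul(add(SZ, Z), add(SSSZ, Z)))), SZ))
  [8] S(S(add(add(add(SZ, Z), mul(add(SZ, Z), add(SSSZ, Z))), SZ)))
  [9] S(S(add(add(S(add(Z, Z)), mul(add(SZ, Z), add(SSSZ, Z))), SZ)))
  [10] S(S(add(S(add(add(Z, Z), mul(add(SZ, Z), add(SSSZ, Z)))), SZ)))
  [11] S(S(S(add(add(add(Z, Z), mul(add(SZ, Z), add(SSSZ, Z))), SZ))))
  [12] S(S(S(add(add(Z, mul(add(SZ, Z), add(SSSZ, Z))), SZ))))
  [13] S(S(S(add(mul(add(SZ, Z), add(SSSZ, Z)), SZ))))
  [14] S(S(S(add(mul(S(add(Z, Z)), add(SSSZ, Z)), SZ))))
  [15] S(S(S(add(add(add(SSSZ, Z), mul(add(Z, Z), add(SSSZ, Z))), SZ))))
  [16] S(S(S(add(add(S(add(SSZ, Z)), mul(add(Z, Z), add(SSSZ, Z))), SZ))))
  [17] S(S(S(add(S(add(add(SSZ, Z), mul(add(Z, Z), add(SSSZ, Z)))), SZ))))
  [18] S(S(S(S(add(add(add(SSZ, Z), mul(add(Z, Z), add(SSSZ, Z))), SZ)))))
  [19] S(S(S(S(add(add(S(add(SZ, Z)), mul(add(Z, Z), add(SSSZ, Z))), SZ)))))
  [20] S(S(S(S(add(S(add(add(SZ, Z), mul(add(Z, Z), add(SSSZ, Z)))), SZ)))))
  [21] S(S(S(S(S(add(add(add(SZ, Z), mul(add(Z, Z), add(SSSZ, Z))), SZ))))))
  [22] S(S(S(S(S(add(add(S(add(Z, Z)), mul(add(Z, Z), add(SSSZ, Z))), SZ))))))
  [23] S(S(S(S(S(add(S(add(add(Z, Z), mul(add(Z, Z), add(SSSZ, Z)))), SZ))))))
  [24] S(S(S(S(S(S(add(add(add(Z, Z), mul(add(Z, Z), add(SSSZ, Z))), SZ)))))))
  [25] S(S(S(S(S(S(add(add(Z, mul(add(Z, Z), add(SSSZ, Z))), SZ)))))))
  [26] S(S(S(S(S(S(add(mul(add(Z, Z), add(SSSZ, Z)), SZ)))))))
  [27] S(S(S(S(S(S(add(mul(Z, add(SSSZ, Z)), SZ)))))))
  [28] S(S(S(S(S(S(add(Z, SZ)))))))
  [29] S^7(Z)

Term B:
  start: add(S^4(Z), mul(add(Z, SSSZ), SZ))
  [1] S(add(SSSZ, mul(add(Z, SSSZ), SZ)))
  [2] S(S(add(SSZ, mul(add(Z, SSSZ), SZ))))
  [3] S(S(S(add(SZ, mul(add(Z, SSSZ), SZ)))))
  [4] S(S(S(S(add(Z, mul(add(Z, SSSZ), SZ))))))
  [5] S(S(S(S(mul(add(Z, SSSZ), SZ)))))
  [6] S(S(S(S(mul(SSSZ, SZ)))))
  [7] S(S(S(S(add(SZ, mul(SSZ, SZ))))))
  [8] S(S(S(S(S(add(Z, mul(SSZ, SZ)))))))
  [9] S(S(S(S(S(mul(SSZ, SZ))))))
  [10] S(S(S(S(S(add(SZ, mul(SZ, SZ)))))))
  [11] S(S(S(S(S(S(add(Z, mul(SZ, SZ))))))))
  [12] S(S(S(S(S(S(mul(SZ, SZ)))))))
  [13] S(S(S(S(S(S(add(SZ, mul(Z, SZ))))))))
  [14] S(S(S(S(S(S(S(add(Z, mul(Z, SZ)))))))))
  [15] S(S(S(S(S(S(S(mul(Z, SZ))))))))
  [16] S^7(Z)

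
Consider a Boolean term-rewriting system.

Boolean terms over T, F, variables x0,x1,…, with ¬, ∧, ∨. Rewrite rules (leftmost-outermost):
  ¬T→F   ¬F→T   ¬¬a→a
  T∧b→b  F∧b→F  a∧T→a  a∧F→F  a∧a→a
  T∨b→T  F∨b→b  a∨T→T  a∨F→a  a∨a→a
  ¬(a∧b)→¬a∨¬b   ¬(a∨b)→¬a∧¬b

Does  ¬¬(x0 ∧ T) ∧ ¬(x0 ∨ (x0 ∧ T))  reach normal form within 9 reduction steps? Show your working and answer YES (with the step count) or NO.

  start: ¬¬(x0 ∧ T) ∧ ¬(x0 ∨ (x0 ∧ T))
  →1  (x0 ∧ T) ∧ ¬(x0 ∨ (x0 ∧ T))
  →2  x0 ∧ ¬(x0 ∨ (x0 ∧ T))
  →3  x0 ∧ (¬x0 ∧ ¬(x0 ∧ T))
  →4  x0 ∧ (¬x0 ∧ (¬x0 ∨ ¬T))
  →5  x0 ∧ (¬x0 ∧ (¬x0 ∨ F))
  →6  x0 ∧ (¬x0 ∧ ¬x0)
  →7  x0 ∧ ¬x0

Answer: YES — reaches normal form x0 ∧ ¬x0 in 7 ≤ 9 steps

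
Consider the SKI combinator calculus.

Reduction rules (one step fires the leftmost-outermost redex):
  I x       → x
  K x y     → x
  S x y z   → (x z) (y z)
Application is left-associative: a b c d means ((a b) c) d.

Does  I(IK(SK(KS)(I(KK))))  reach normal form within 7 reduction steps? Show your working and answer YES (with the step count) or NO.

  start: I(IK(SK(KS)(I(KK))))
  step 1: IK(SK(KS)(I(KK)))
  step 2: K(SK(KS)(I(KK)))
  step 3: K(K(I(KK))(KS(I(KK))))
  step 4: K(I(KK))
  step 5: K(KK)

Answer: YES — reaches normal form K(KK) in 5 ≤ 7 steps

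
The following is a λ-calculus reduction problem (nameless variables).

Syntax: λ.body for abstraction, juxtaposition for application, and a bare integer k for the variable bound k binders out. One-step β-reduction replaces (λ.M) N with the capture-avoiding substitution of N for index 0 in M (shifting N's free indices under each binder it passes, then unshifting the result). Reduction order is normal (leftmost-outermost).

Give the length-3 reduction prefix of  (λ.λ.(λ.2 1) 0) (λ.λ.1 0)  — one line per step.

  start: (λ.λ.(λ.2 1) 0) (λ.λ.1 0)
  [1] λ.(λ.(λ.λ.1 0) 1) 0
  [2] λ.(λ.λ.1 0) 0
  [3] λ.λ.1 0

Answer: after 3 steps: λ.λ.1 0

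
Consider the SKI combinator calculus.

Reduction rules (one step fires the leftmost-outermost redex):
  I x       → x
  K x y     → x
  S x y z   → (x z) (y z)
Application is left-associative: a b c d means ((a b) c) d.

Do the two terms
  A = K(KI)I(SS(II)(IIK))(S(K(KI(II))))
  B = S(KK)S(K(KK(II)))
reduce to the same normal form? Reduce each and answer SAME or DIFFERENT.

Term A:
  start: K(KI)I(SS(II)(IIK))(S(K(KI(II))))
  step 1: KI(SS(II)(IIK))(S(K(KI(II))))
  step 2: I(S(K(KI(II))))
  step 3: S(K(KI(II)))
  step 4: S(KI)

Term B:
  start: S(KK)S(K(KK(II)))
  step 1: KK(K(KK(II)))(S(K(KK(II))))
  step 2: K(S(K(KK(II))))
  step 3: K(S(KK))

Answer: DIFFERENT — A ⇓ S(KI), B ⇓ K(S(KK))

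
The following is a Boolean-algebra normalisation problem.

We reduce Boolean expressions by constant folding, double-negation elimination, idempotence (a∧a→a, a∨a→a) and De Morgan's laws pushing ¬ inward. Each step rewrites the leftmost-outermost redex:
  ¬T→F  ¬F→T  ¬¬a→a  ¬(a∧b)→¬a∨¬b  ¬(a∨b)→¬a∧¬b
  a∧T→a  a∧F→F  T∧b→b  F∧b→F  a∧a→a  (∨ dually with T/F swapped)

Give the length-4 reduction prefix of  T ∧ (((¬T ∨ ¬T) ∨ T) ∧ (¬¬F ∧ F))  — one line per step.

Answer: after 4 steps: F

Reduction:
  start: T ∧ (((¬T ∨ ¬T) ∨ T) ∧ (¬¬F ∧ F))
  step 1: ((¬T ∨ ¬T) ∨ T) ∧ (¬¬F ∧ F)
  step 2: T ∧ (¬¬F ∧ F)
  step 3: ¬¬F ∧ F
  step 4: F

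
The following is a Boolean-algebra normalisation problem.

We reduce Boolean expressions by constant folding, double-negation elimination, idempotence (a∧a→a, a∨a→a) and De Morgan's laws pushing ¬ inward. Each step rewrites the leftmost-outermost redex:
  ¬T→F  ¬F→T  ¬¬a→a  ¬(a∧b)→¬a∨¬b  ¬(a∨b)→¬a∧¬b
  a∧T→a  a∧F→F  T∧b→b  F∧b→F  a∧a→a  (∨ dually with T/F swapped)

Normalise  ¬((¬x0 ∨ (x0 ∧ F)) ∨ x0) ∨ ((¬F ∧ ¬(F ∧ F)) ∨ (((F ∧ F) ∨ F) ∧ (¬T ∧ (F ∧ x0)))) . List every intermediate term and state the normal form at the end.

Answer: normal form = T  (in 14 steps)

Reduction:
  start: ¬((¬x0 ∨ (x0 ∧ F)) ∨ x0) ∨ ((¬F ∧ ¬(F ∧ F)) ∨ (((F ∧ F) ∨ F) ∧ (¬T ∧ (F ∧ x0))))
  →1  (¬(¬x0 ∨ (x0 ∧ F)) ∧ ¬x0) ∨ ((¬F ∧ ¬(F ∧ F)) ∨ (((F ∧ F) ∨ F) ∧ (¬T ∧ (F ∧ x0))))
  →2  ((¬¬x0 ∧ ¬(x0 ∧ F)) ∧ ¬x0) ∨ ((¬F ∧ ¬(F ∧ F)) ∨ (((F ∧ F) ∨ F) ∧ (¬T ∧ (F ∧ x0))))
  →3  ((x0 ∧ ¬(x0 ∧ F)) ∧ ¬x0) ∨ ((¬F ∧ ¬(F ∧ F)) ∨ (((F ∧ F) ∨ F) ∧ (¬T ∧ (F ∧ x0))))
  →4  ((x0 ∧ (¬x0 ∨ ¬F)) ∧ ¬x0) ∨ ((¬F ∧ ¬(F ∧ F)) ∨ (((F ∧ F) ∨ F) ∧ (¬T ∧ (F ∧ x0))))
  →5  ((x0 ∧ (¬x0 ∨ T)) ∧ ¬x0) ∨ ((¬F ∧ ¬(F ∧ F)) ∨ (((F ∧ F) ∨ F) ∧ (¬T ∧ (F ∧ x0))))
  →6  ((x0 ∧ T) ∧ ¬x0) ∨ ((¬F ∧ ¬(F ∧ F)) ∨ (((F ∧ F) ∨ F) ∧ (¬T ∧ (F ∧ x0))))
  →7  (x0 ∧ ¬x0) ∨ ((¬F ∧ ¬(F ∧ F)) ∨ (((F ∧ F) ∨ F) ∧ (¬T ∧ (F ∧ x0))))
  →8  (x0 ∧ ¬x0) ∨ ((T ∧ ¬(F ∧ F)) ∨ (((F ∧ F) ∨ F) ∧ (¬T ∧ (F ∧ x0))))
  →9  (x0 ∧ ¬x0) ∨ (¬(F ∧ F) ∨ (((F ∧ F) ∨ F) ∧ (¬T ∧ (F ∧ x0))))
  →10  (x0 ∧ ¬x0) ∨ ((¬F ∨ ¬F) ∨ (((F ∧ F) ∨ F) ∧ (¬T ∧ (F ∧ x0))))
  →11  (x0 ∧ ¬x0) ∨ (¬F ∨ (((F ∧ F) ∨ F) ∧ (¬T ∧ (F ∧ x0))))
  →12  (x0 ∧ ¬x0) ∨ (T ∨ (((F ∧ F) ∨ F) ∧ (¬T ∧ (F ∧ x0))))
  →13  (x0 ∧ ¬x0) ∨ T
  →14  T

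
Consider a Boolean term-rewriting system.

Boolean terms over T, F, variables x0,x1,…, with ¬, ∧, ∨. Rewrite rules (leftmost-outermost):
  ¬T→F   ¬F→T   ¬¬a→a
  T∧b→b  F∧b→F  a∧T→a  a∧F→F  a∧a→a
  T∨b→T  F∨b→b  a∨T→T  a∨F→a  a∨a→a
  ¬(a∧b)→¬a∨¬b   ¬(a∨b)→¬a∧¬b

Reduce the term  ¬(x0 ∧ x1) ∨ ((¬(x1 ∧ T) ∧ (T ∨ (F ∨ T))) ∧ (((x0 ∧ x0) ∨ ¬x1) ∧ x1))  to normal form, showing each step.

Answer: normal form = (¬x0 ∨ ¬x1) ∨ (¬x1 ∧ ((x0 ∨ ¬x1) ∧ x1))  (in 7 steps)

Reduction:
  start: ¬(x0 ∧ x1) ∨ ((¬(x1 ∧ T) ∧ (T ∨ (F ∨ T))) ∧ (((x0 ∧ x0) ∨ ¬x1) ∧ x1))
  →1  (¬x0 ∨ ¬x1) ∨ ((¬(x1 ∧ T) ∧ (T ∨ (F ∨ T))) ∧ (((x0 ∧ x0) ∨ ¬x1) ∧ x1))
  →2  (¬x0 ∨ ¬x1) ∨ (((¬x1 ∨ ¬T) ∧ (T ∨ (F ∨ T))) ∧ (((x0 ∧ x0) ∨ ¬x1) ∧ x1))
  →3  (¬x0 ∨ ¬x1) ∨ (((¬x1 ∨ F) ∧ (T ∨ (F ∨ T))) ∧ (((x0 ∧ x0) ∨ ¬x1) ∧ x1))
  →4  (¬x0 ∨ ¬x1) ∨ ((¬x1 ∧ (T ∨ (F ∨ T))) ∧ (((x0 ∧ x0) ∨ ¬x1) ∧ x1))
  →5  (¬x0 ∨ ¬x1) ∨ ((¬x1 ∧ T) ∧ (((x0 ∧ x0) ∨ ¬x1) ∧ x1))
  →6  (¬x0 ∨ ¬x1) ∨ (¬x1 ∧ (((x0 ∧ x0) ∨ ¬x1) ∧ x1))
  →7  (¬x0 ∨ ¬x1) ∨ (¬x1 ∧ ((x0 ∨ ¬x1) ∧ x1))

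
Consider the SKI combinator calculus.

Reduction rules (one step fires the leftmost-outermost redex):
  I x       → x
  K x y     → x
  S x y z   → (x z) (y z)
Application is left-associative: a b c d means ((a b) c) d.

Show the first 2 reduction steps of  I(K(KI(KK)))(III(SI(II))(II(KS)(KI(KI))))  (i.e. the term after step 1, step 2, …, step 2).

Answer: after 2 steps: KI(KK)

Working:
  start: I(K(KI(KK)))(III(SI(II))(II(KS)(KI(KI))))
  step 1: K(KI(KK))(III(SI(II))(II(KS)(KI(KI))))
  step 2: KI(KK)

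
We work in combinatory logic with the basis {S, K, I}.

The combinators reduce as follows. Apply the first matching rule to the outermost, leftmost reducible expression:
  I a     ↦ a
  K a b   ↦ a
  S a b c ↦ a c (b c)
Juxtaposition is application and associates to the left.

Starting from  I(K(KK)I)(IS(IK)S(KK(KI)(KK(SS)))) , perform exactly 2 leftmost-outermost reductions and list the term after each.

  start: I(K(KK)I)(IS(IK)S(KK(KI)(KK(SS))))
  step 1: K(KK)I(IS(IK)S(KK(KI)(KK(SS))))
  step 2: KK(IS(IK)S(KK(KI)(KK(SS))))

Answer: after 2 steps: KK(IS(IK)S(KK(KI)(KK(SS))))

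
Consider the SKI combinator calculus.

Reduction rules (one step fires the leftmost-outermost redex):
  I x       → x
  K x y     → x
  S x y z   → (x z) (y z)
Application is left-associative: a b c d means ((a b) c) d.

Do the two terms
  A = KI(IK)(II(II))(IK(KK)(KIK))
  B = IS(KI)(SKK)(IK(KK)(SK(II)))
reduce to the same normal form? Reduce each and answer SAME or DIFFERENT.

Term A:
  start: KI(IK)(II(II))(IK(KK)(KIK))
  step 1: I(II(II))(IK(KK)(KIK))
  step 2: II(II)(IK(KK)(KIK))
  step 3: I(II)(IK(KK)(KIK))
  step 4: II(IK(KK)(KIK))
  step 5: I(IK(KK)(KIK))
  step 6: IK(KK)(KIK)
  step 7: K(KK)(KIK)
  step 8: KK

Term B:
  start: IS(KI)(SKK)(IK(KK)(SK(II)))
  step 1: S(KI)(SKK)(IK(KK)(SK(II)))
  step 2: KI(IK(KK)(SK(II)))(SKK(IK(KK)(SK(II))))
  step 3: I(SKK(IK(KK)(SK(II))))
  step 4: SKK(IK(KK)(SK(II)))
  step 5: K(IK(KK)(SK(II)))(K(IK(KK)(SK(II))))
  step 6: IK(KK)(SK(II))
  step 7: K(KK)(SK(II))
  step 8: KK

Answer: SAME — A ⇓ KK, B ⇓ KK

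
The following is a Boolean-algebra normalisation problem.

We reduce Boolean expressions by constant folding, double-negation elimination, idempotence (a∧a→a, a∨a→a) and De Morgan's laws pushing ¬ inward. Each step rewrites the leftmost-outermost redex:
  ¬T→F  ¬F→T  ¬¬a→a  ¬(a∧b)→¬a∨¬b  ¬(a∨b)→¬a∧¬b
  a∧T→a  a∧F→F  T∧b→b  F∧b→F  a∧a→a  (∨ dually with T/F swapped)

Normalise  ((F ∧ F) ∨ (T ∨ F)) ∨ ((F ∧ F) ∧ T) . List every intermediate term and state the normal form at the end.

  start: ((F ∧ F) ∨ (T ∨ F)) ∨ ((F ∧ F) ∧ T)
  [1] (F ∨ (T ∨ F)) ∨ ((F ∧ F) ∧ T)
  [2] (T ∨ F) ∨ ((F ∧ F) ∧ T)
  [3] T ∨ ((F ∧ F) ∧ T)
  [4] T

Answer: normal form = T  (in 4 steps)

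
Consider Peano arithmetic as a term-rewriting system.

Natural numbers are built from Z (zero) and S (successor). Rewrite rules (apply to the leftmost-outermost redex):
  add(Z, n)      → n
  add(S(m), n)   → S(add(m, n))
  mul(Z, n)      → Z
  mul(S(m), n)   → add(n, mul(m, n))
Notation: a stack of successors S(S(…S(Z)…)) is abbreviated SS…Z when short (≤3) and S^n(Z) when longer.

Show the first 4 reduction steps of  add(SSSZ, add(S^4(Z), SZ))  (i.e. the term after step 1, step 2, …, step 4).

  start: add(SSSZ, add(S^4(Z), SZ))
  →1  S(add(SSZ, add(S^4(Z), SZ)))
  →2  S(S(add(SZ, add(S^4(Z), SZ))))
  →3  S(S(S(add(Z, add(S^4(Z), SZ)))))
  →4  S(S(S(add(S^4(Z), SZ))))

Answer: after 4 steps: S(S(S(add(S^4(Z), SZ))))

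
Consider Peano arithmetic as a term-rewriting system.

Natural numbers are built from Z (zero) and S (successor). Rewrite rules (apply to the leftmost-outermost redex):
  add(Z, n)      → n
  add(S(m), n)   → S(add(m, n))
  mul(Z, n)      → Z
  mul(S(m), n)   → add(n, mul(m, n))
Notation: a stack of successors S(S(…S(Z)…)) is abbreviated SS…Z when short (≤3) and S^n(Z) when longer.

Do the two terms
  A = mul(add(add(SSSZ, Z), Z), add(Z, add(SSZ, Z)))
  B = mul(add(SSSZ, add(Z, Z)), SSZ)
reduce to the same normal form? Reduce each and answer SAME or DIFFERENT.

Answer: SAME — A ⇓ S^6(Z), B ⇓ S^6(Z)

Derivation:
Term A:
  start: mul(add(add(SSSZ, Z), Z), add(Z, add(SSZ, Z)))
  step 1: mul(add(S(add(SSZ, Z)), Z), add(Z, add(SSZ, Z)))
  step 2: mul(S(add(add(SSZ, Z), Z)), add(Z, add(SSZ, Z)))
  step 3: add(add(Z, add(SSZ, Z)), mul(add(add(SSZ, Z), Z), add(Z, add(SSZ, Z))))
  step 4: add(add(SSZ, Z), mul(add(add(SSZ, Z), Z), add(Z, add(SSZ, Z))))
  step 5: add(S(add(SZ, Z)), mul(add(add(SSZ, Z), Z), add(Z, add(SSZ, Z))))
  step 6: S(add(add(SZ, Z), mul(add(add(SSZ, Z), Z), add(Z, add(SSZ, Z)))))
  step 7: S(add(S(add(Z, Z)), mul(add(add(SSZ, Z), Z), add(Z, add(SSZ, Z)))))
  step 8: S(S(add(add(Z, Z), mul(add(add(SSZ, Z), Z), add(Z, add(SSZ, Z))))))
  step 9: S(S(add(Z, mul(add(add(SSZ, Z), Z), add(Z, add(SSZ, Z))))))
  step 10: S(S(mul(add(add(SSZ, Z), Z), add(Z, add(SSZ, Z)))))
  step 11: S(S(mul(add(S(add(SZ, Z)), Z), add(Z, add(SSZ, Z)))))
  step 12: S(S(mul(S(add(add(SZ, Z), Z)), add(Z, add(SSZ, Z)))))
  step 13: S(S(add(add(Z, add(SSZ, Z)), mul(add(add(SZ, Z), Z), add(Z, add(SSZ, Z))))))
  step 14: S(S(add(add(SSZ, Z), mul(add(add(SZ, Z), Z), add(Z, add(SSZ, Z))))))
  step 15: S(S(add(S(add(SZ, Z)), mul(add(add(SZ, Z), Z), add(Z, add(SSZ, Z))))))
  step 16: S(S(S(add(add(SZ, Z), mul(add(add(SZ, Z), Z), add(Z, add(SSZ, Z)))))))
  step 17: S(S(S(add(S(add(Z, Z)), mul(add(add(SZ, Z), Z), add(Z, add(SSZ, Z)))))))
  step 18: S(S(S(S(add(add(Z, Z), mul(add(add(SZ, Z), Z), add(Z, add(SSZ, Z))))))))
  step 19: S(S(S(S(add(Z, mul(add(add(SZ, Z), Z), add(Z, add(SSZ, Z))))))))
  step 20: S(S(S(S(mul(add(add(SZ, Z), Z), add(Z, add(SSZ, Z)))))))
  step 21: S(S(S(S(mul(add(S(add(Z, Z)), Z), add(Z, add(SSZ, Z)))))))
  step 22: S(S(S(S(mul(S(add(add(Z, Z), Z)), add(Z, add(SSZ, Z)))))))
  step 23: S(S(S(S(add(add(Z, add(SSZ, Z)), mul(add(add(Z, Z), Z), add(Z, add(SSZ, Z))))))))
  step 24: S(S(S(S(add(add(SSZ, Z), mul(add(add(Z, Z), Z), add(Z, add(SSZ, Z))))))))
  step 25: S(S(S(S(add(S(add(SZ, Z)), mul(add(add(Z, Z), Z), add(Z, add(SSZ, Z))))))))
  step 26: S(S(S(S(S(add(add(SZ, Z), mul(add(add(Z, Z), Z), add(Z, add(SSZ, Z)))))))))
  step 27: S(S(S(S(S(add(S(add(Z, Z)), mul(add(add(Z, Z), Z), add(Z, add(SSZ, Z)))))))))
  step 28: S(S(S(S(S(S(add(add(Z, Z), mul(add(add(Z, Z), Z), add(Z, add(SSZ, Z))))))))))
  step 29: S(S(S(S(S(S(add(Z, mul(add(add(Z, Z), Z), add(Z, add(SSZ, Z))))))))))
  step 30: S(S(S(S(S(S(mul(add(add(Z, Z), Z), add(Z, add(SSZ, Z)))))))))
  step 31: S(S(S(S(S(S(mul(add(Z, Z), add(Z, add(SSZ, Z)))))))))
  step 32: S(S(S(S(S(S(mul(Z, add(Z, add(SSZ, Z)))))))))
  step 33: S^6(Z)

Term B:
  start: mul(add(SSSZ, add(Z, Z)), SSZ)
  step 1: mul(S(add(SSZ, add(Z, Z))), SSZ)
  step 2: add(SSZ, mul(add(SSZ, add(Z, Z)), SSZ))
  step 3: S(add(SZ, mul(add(SSZ, add(Z, Z)), SSZ)))
  step 4: S(S(add(Z, mul(add(SSZ, add(Z, Z)), SSZ))))
  step 5: S(S(mul(add(SSZ, add(Z, Z)), SSZ)))
  step 6: S(S(mul(S(add(SZ, add(Z, Z))), SSZ)))
  step 7: S(S(add(SSZ, mul(add(SZ, add(Z, Z)), SSZ))))
  step 8: S(S(S(add(SZ, mul(add(SZ, add(Z, Z)), SSZ)))))
  step 9: S(S(S(S(add(Z, mul(add(SZ, add(Z, Z)), SSZ))))))
  step 10: S(S(S(S(mul(add(SZ, add(Z, Z)), SSZ)))))
  step 11: S(S(S(S(mul(S(add(Z, add(Z, Z))), SSZ)))))
  step 12: S(S(S(S(add(SSZ, mul(add(Z, add(Z, Z)), SSZ))))))
  step 13: S(S(S(S(S(add(SZ, mul(add(Z, add(Z, Z)), SSZ)))))))
  step 14: S(S(S(S(S(S(add(Z, mul(add(Z, add(Z, Z)), SSZ))))))))
  step 15: S(S(S(S(S(S(mul(add(Z, add(Z, Z)), SSZ)))))))
  step 16: S(S(S(S(S(S(mul(add(Z, Z), SSZ)))))))
  step 17: S(S(S(S(S(S(mul(Z, SSZ)))))))
  step 18: S^6(Z)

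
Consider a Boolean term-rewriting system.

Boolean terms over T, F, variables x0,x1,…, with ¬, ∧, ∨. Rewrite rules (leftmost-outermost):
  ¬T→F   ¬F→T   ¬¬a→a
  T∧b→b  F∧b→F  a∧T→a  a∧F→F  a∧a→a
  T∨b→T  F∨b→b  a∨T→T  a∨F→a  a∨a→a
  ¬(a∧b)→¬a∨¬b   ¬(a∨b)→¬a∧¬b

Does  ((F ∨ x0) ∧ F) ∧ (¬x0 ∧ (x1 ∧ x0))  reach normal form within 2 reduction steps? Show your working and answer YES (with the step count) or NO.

  start: ((F ∨ x0) ∧ F) ∧ (¬x0 ∧ (x1 ∧ x0))
  step 1: F ∧ (¬x0 ∧ (x1 ∧ x0))
  step 2: F

Answer: YES — reaches normal form F in 2 ≤ 2 steps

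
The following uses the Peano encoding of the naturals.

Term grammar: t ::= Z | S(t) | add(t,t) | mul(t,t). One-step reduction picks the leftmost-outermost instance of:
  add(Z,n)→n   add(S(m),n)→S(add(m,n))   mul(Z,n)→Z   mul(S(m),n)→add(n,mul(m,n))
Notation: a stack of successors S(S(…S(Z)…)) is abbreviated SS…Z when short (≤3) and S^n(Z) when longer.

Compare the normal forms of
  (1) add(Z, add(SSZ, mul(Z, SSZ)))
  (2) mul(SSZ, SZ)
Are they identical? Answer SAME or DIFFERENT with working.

Term A:
  start: add(Z, add(SSZ, mul(Z, SSZ)))
  →1  add(SSZ, mul(Z, SSZ))
  →2  S(add(SZ, mul(Z, SSZ)))
  →3  S(S(add(Z, mul(Z, SSZ))))
  →4  S(S(mul(Z, SSZ)))
  →5  SSZ

Term B:
  start: mul(SSZ, SZ)
  →1  add(SZ, mul(SZ, SZ))
  →2  S(add(Z, mul(SZ, SZ)))
  →3  S(mul(SZ, SZ))
  →4  S(add(SZ, mul(Z, SZ)))
  →5  S(S(add(Z, mul(Z, SZ))))
  →6  S(S(mul(Z, SZ)))
  →7  SSZ

Answer: SAME — A ⇓ SSZ, B ⇓ SSZ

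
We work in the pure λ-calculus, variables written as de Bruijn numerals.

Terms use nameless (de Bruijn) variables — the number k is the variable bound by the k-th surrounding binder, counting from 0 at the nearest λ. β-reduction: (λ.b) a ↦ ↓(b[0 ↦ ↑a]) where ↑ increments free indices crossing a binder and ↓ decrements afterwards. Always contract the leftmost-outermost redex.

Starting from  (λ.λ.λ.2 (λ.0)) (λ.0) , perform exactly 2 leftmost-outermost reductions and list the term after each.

  start: (λ.λ.λ.2 (λ.0)) (λ.0)
  [1] λ.λ.(λ.0) (λ.0)
  [2] λ.λ.λ.0

Answer: after 2 steps: λ.λ.λ.0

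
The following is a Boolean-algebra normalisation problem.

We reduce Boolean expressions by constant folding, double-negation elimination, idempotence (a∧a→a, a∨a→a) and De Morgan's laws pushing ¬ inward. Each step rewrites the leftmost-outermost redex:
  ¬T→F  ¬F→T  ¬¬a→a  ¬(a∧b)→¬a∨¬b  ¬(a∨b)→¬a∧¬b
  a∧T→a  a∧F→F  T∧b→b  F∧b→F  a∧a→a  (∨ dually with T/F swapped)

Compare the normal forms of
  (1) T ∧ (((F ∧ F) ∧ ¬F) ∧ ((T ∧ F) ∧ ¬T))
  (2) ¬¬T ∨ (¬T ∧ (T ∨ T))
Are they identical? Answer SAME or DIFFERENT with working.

Term A:
  start: T ∧ (((F ∧ F) ∧ ¬F) ∧ ((T ∧ F) ∧ ¬T))
  [1] ((F ∧ F) ∧ ¬F) ∧ ((T ∧ F) ∧ ¬T)
  [2] (F ∧ ¬F) ∧ ((T ∧ F) ∧ ¬T)
  [3] F ∧ ((T ∧ F) ∧ ¬T)
  [4] F

Term B:
  start: ¬¬T ∨ (¬T ∧ (T ∨ T))
  [1] T ∨ (¬T ∧ (T ∨ T))
  [2] T

Answer: DIFFERENT — A ⇓ F, B ⇓ T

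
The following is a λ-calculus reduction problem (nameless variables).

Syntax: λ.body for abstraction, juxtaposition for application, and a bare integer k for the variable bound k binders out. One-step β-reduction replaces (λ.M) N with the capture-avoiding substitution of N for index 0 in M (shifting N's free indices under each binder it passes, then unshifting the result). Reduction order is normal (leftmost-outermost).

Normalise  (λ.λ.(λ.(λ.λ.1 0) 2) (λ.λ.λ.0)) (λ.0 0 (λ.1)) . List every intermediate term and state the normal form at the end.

Answer: normal form = λ.λ.0 0 (λ.1)  (in 4 steps)

Working:
  start: (λ.λ.(λ.(λ.λ.1 0) 2) (λ.λ.λ.0)) (λ.0 0 (λ.1))
  [1] λ.(λ.(λ.λ.1 0) (λ.0 0 (λ.1))) (λ.λ.λ.0)
  [2] λ.(λ.λ.1 0) (λ.0 0 (λ.1))
  [3] λ.λ.(λ.0 0 (λ.1)) 0
  [4] λ.λ.0 0 (λ.1)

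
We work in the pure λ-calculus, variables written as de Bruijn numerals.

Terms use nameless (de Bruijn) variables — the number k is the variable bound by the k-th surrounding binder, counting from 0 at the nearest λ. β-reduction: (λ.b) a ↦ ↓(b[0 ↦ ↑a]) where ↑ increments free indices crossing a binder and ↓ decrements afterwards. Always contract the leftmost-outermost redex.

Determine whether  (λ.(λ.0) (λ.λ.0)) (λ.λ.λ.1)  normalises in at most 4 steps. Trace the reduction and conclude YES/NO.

  start: (λ.(λ.0) (λ.λ.0)) (λ.λ.λ.1)
  step 1: (λ.0) (λ.λ.0)
  step 2: λ.λ.0

Answer: YES — reaches normal form λ.λ.0 in 2 ≤ 4 steps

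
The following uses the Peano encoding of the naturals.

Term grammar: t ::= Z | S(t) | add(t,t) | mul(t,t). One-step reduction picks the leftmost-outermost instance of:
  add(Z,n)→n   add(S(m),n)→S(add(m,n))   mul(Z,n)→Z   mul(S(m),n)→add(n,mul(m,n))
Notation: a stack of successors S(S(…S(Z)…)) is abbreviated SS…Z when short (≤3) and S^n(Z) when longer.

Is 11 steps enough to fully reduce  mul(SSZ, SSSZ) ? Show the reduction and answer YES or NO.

Answer: YES — reaches normal form S^6(Z) in 11 ≤ 11 steps

Reduction:
  start: mul(SSZ, SSSZ)
  [1] add(SSSZ, mul(SZ, SSSZ))
  [2] S(add(SSZ, mul(SZ, SSSZ)))
  [3] S(S(add(SZ, mul(SZ, SSSZ))))
  [4] S(S(S(add(Z, mul(SZ, SSSZ)))))
  [5] S(S(S(mul(SZ, SSSZ))))
  [6] S(S(S(add(SSSZ, mul(Z, SSSZ)))))
  [7] S(S(S(S(add(SSZ, mul(Z, SSSZ))))))
  [8] S(S(S(S(S(add(SZ, mul(Z, SSSZ)))))))
  [9] S(S(S(S(S(S(add(Z, mul(Z, SSSZ))))))))
  [10] S(S(S(S(S(S(mul(Z, SSSZ)))))))
  [11] S^6(Z)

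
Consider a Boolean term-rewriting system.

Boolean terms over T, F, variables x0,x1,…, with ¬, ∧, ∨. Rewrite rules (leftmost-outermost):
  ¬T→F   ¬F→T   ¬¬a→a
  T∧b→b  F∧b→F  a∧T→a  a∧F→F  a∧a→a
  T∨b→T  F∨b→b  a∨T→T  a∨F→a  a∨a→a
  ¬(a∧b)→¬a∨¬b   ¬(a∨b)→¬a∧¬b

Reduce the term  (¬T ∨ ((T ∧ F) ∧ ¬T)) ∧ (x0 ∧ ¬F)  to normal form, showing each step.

Answer: normal form = F  (in 5 steps)

Working:
  start: (¬T ∨ ((T ∧ F) ∧ ¬T)) ∧ (x0 ∧ ¬F)
  step 1: (F ∨ ((T ∧ F) ∧ ¬T)) ∧ (x0 ∧ ¬F)
  step 2: ((T ∧ F) ∧ ¬T) ∧ (x0 ∧ ¬F)
  step 3: (F ∧ ¬T) ∧ (x0 ∧ ¬F)
  step 4: F ∧ (x0 ∧ ¬F)
  step 5: F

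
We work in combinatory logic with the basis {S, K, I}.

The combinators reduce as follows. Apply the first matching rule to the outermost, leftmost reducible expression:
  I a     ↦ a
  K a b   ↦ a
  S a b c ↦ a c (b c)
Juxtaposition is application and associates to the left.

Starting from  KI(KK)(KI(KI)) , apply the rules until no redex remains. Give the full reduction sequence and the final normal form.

  start: KI(KK)(KI(KI))
  [1] I(KI(KI))
  [2] KI(KI)
  [3] I

Answer: normal form = I  (in 3 steps)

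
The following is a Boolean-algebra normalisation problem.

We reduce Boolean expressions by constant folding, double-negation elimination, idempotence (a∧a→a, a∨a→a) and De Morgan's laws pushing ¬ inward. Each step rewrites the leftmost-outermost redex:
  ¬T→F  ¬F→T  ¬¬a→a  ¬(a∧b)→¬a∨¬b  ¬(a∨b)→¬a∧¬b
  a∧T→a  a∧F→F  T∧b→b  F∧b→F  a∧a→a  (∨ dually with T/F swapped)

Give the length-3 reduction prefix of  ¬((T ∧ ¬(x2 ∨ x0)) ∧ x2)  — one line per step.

  start: ¬((T ∧ ¬(x2 ∨ x0)) ∧ x2)
  step 1: ¬(T ∧ ¬(x2 ∨ x0)) ∨ ¬x2
  step 2: (¬T ∨ ¬¬(x2 ∨ x0)) ∨ ¬x2
  step 3: (F ∨ ¬¬(x2 ∨ x0)) ∨ ¬x2

Answer: after 3 steps: (F ∨ ¬¬(x2 ∨ x0)) ∨ ¬x2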